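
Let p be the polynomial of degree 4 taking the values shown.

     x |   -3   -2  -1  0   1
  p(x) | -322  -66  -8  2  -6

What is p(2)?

-122

Write p(x) = ax^4 + bx^3 + cx^2 + dx + e. Substituting each data point gives a linear system:
  81a - 27b + 9c - 3d + e = -322
  16a - 8b + 4c - 2d + e = -66
  a - b + c - d + e = -8
  e = 2
  a + b + c + d + e = -6
Solving the system yields a = -5, b = -5, c = -4, d = 6, e = 2.
So p(x) = -5x⁴ - 5x³ - 4x² + 6x + 2.
Then p(2) = -122.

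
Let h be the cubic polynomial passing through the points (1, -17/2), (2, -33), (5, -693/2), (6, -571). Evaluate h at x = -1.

Write h(x) = ax^3 + bx^2 + cx + d. Substituting each data point gives a linear system:
  a + b + c + d = -17/2
  8a + 4b + 2c + d = -33
  125a + 25b + 5c + d = -693/2
  216a + 36b + 6c + d = -571
Solving the system yields a = -2, b = -4, c = 3/2, d = -4.
So h(x) = -2x³ - 4x² + (3/2)x - 4.
Then h(-1) = -15/2.

-15/2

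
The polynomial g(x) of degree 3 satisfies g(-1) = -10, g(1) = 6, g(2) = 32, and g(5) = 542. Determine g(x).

Using the Lagrange interpolation formula with nodes -1, 1, 2, 5:
  L_0(x) = (x - 1)(x - 2)(x - 5) / -36
  L_1(x) = (x + 1)(x - 2)(x - 5) / 8
  L_2(x) = (x + 1)(x - 1)(x - 5) / -9
  L_3(x) = (x + 1)(x - 1)(x - 2) / 72
Then g(x) = -10·L_0(x) + 6·L_1(x) + 32·L_2(x) + 542·L_3(x).
Expanding and collecting terms gives g(x) = 5x^3 - 4x^2 + 3x + 2.
Check: g(5) = 542. ✓

g(x) = 5x^3 - 4x^2 + 3x + 2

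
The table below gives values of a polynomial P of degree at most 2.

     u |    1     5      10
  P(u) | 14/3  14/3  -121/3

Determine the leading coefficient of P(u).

Write P(u) = au^2 + bu + c. Substituting each data point gives a linear system:
  a + b + c = 14/3
  25a + 5b + c = 14/3
  100a + 10b + c = -121/3
Solving the system yields a = -1, b = 6, c = -1/3.
So P(u) = -u^2 + 6u - 1/3.
The leading coefficient is -1.

-1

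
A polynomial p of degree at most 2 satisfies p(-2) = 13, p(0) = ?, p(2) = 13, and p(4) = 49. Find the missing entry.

The 3 known points determine the degree-2 polynomial uniquely.
Write p(n) = an^2 + bn + c. Substituting each data point gives a linear system:
  4a - 2b + c = 13
  4a + 2b + c = 13
  16a + 4b + c = 49
Solving the system yields a = 3, b = 0, c = 1.
So p(n) = 3n² + 1.
Then p(0) = 1.

1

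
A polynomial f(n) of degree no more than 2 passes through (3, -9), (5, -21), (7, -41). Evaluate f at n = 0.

-6

Using the Lagrange interpolation formula with nodes 3, 5, 7:
  L_0(n) = (n - 5)(n - 7) / 8
  L_1(n) = (n - 3)(n - 7) / -4
  L_2(n) = (n - 3)(n - 5) / 8
Then f(n) = -9·L_0(n) - 21·L_1(n) - 41·L_2(n).
Expanding and collecting terms gives f(n) = -n² + 2n - 6.
Evaluating at n = 0: f(0) = -6.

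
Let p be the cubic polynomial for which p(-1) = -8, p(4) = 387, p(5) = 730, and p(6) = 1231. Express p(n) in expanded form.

p(n) = 5n^3 + 4n^2 + 2n - 5

Using the Lagrange interpolation formula with nodes -1, 4, 5, 6:
  L_0(n) = (n - 4)(n - 5)(n - 6) / -210
  L_1(n) = (n + 1)(n - 5)(n - 6) / 10
  L_2(n) = (n + 1)(n - 4)(n - 6) / -6
  L_3(n) = (n + 1)(n - 4)(n - 5) / 14
Then p(n) = -8·L_0(n) + 387·L_1(n) + 730·L_2(n) + 1231·L_3(n).
Expanding and collecting terms gives p(n) = 5n^3 + 4n^2 + 2n - 5.
Check: p(5) = 730. ✓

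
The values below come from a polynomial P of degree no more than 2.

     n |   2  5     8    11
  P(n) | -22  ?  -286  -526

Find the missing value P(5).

-118

The 3 known points determine the degree-2 polynomial uniquely.
Write P(n) = an^2 + bn + c. Substituting each data point gives a linear system:
  4a + 2b + c = -22
  64a + 8b + c = -286
  121a + 11b + c = -526
Solving the system yields a = -4, b = -4, c = 2.
So P(n) = -4n^2 - 4n + 2.
Then P(5) = -118.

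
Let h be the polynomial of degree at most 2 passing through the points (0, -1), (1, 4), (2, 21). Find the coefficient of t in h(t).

-1

Write h(t) = at^2 + bt + c. Substituting each data point gives a linear system:
  c = -1
  a + b + c = 4
  4a + 2b + c = 21
Solving the system yields a = 6, b = -1, c = -1.
So h(t) = 6t^2 - t - 1.
The coefficient of t is -1.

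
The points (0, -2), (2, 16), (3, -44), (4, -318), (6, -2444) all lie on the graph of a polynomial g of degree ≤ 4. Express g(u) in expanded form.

g(u) = -3u^4 + 6u^3 + 4u^2 + u - 2

Write g(u) = au^4 + bu^3 + cu^2 + du + e. Substituting each data point gives a linear system:
  e = -2
  16a + 8b + 4c + 2d + e = 16
  81a + 27b + 9c + 3d + e = -44
  256a + 64b + 16c + 4d + e = -318
  1296a + 216b + 36c + 6d + e = -2444
Solving the system yields a = -3, b = 6, c = 4, d = 1, e = -2.
So g(u) = -3u⁴ + 6u³ + 4u² + u - 2.
Check: g(3) = -44. ✓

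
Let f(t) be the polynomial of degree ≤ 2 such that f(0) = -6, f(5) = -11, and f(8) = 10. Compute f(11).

49

Using the Lagrange interpolation formula with nodes 0, 5, 8:
  L_0(t) = (t - 5)(t - 8) / 40
  L_1(t) = t(t - 8) / -15
  L_2(t) = t(t - 5) / 24
Then f(t) = -6·L_0(t) - 11·L_1(t) + 10·L_2(t).
Expanding and collecting terms gives f(t) = t^2 - 6t - 6.
Evaluating at t = 11: f(11) = 49.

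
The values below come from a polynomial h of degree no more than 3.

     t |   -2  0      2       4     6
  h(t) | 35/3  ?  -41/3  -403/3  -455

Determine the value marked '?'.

3

On equispaced nodes a degree-3 polynomial has vanishing fourth forward difference, so
  h(-2) - 4·h(0) + 6·h(2) - 4·h(4) + h(6) = 0.
Substituting the known values and solving for h(0):
  -4·h(0) = -12
  h(0) = 3.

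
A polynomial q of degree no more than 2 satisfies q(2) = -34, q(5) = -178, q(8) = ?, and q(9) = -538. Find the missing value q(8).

-430

The 3 known points determine the degree-2 polynomial uniquely.
Write q(x) = ax^2 + bx + c. Substituting each data point gives a linear system:
  4a + 2b + c = -34
  25a + 5b + c = -178
  81a + 9b + c = -538
Solving the system yields a = -6, b = -6, c = 2.
So q(x) = -6x^2 - 6x + 2.
Then q(8) = -430.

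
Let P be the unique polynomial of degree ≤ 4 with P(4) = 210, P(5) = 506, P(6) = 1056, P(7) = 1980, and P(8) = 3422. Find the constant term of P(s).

Write P(s) = as^4 + bs^3 + cs^2 + ds + e. Substituting each data point gives a linear system:
  256a + 64b + 16c + 4d + e = 210
  625a + 125b + 25c + 5d + e = 506
  1296a + 216b + 36c + 6d + e = 1056
  2401a + 343b + 49c + 7d + e = 1980
  4096a + 512b + 64c + 8d + e = 3422
Solving the system yields a = 1, b = -2, c = 6, d = -5, e = 6.
So P(s) = s^4 - 2s^3 + 6s^2 - 5s + 6.
The constant term is 6.

6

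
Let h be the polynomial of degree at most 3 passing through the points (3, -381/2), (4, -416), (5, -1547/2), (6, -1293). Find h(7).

-4009/2

Forward differences of the values at n = 3, 4, 5, 6:
  h  : -381/2  -416  -1547/2  -1293
  Δ  : -451/2  -715/2  -1039/2
  Δ^2: -132  -162
  Δ^3: -30
The third differences are constant, confirming degree 3.
Interpolating (Newton forward form) and evaluating at n = 7 gives h(7) = -4009/2.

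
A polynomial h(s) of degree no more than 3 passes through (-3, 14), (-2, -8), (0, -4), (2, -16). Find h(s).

Write h(s) = as^3 + bs^2 + cs + d. Substituting each data point gives a linear system:
  -27a + 9b - 3c + d = 14
  -8a + 4b - 2c + d = -8
  d = -4
  8a + 4b + 2c + d = -16
Solving the system yields a = -2, b = -2, c = 6, d = -4.
So h(s) = -2s^3 - 2s^2 + 6s - 4.
Check: h(0) = -4. ✓

h(s) = -2s^3 - 2s^2 + 6s - 4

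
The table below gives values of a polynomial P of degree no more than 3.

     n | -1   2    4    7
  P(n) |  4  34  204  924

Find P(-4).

Write P(n) = an^3 + bn^2 + cn + d. Substituting each data point gives a linear system:
  -a + b - c + d = 4
  8a + 4b + 2c + d = 34
  64a + 16b + 4c + d = 204
  343a + 49b + 7c + d = 924
Solving the system yields a = 2, b = 5, c = -1, d = 0.
So P(n) = 2n^3 + 5n^2 - n.
Then P(-4) = -44.

-44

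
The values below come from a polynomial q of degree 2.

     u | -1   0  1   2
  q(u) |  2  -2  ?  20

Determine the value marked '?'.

4

The 3 known points determine the degree-2 polynomial uniquely.
Write q(u) = au^2 + bu + c. Substituting each data point gives a linear system:
  a - b + c = 2
  c = -2
  4a + 2b + c = 20
Solving the system yields a = 5, b = 1, c = -2.
So q(u) = 5u^2 + u - 2.
Then q(1) = 4.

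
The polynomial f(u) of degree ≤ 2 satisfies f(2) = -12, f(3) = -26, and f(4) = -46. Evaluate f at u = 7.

-142

Using the Lagrange interpolation formula with nodes 2, 3, 4:
  L_0(u) = (u - 3)(u - 4) / 2
  L_1(u) = (u - 2)(u - 4) / -1
  L_2(u) = (u - 2)(u - 3) / 2
Then f(u) = -12·L_0(u) - 26·L_1(u) - 46·L_2(u).
Expanding and collecting terms gives f(u) = -3u² + u - 2.
Evaluating at u = 7: f(7) = -142.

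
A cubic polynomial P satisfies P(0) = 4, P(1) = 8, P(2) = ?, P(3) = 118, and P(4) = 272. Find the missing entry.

On equispaced nodes a degree-3 polynomial has vanishing fourth forward difference, so
  P(0) - 4·P(1) + 6·P(2) - 4·P(3) + P(4) = 0.
Substituting the known values and solving for P(2):
  6·P(2) = 228
  P(2) = 38.

38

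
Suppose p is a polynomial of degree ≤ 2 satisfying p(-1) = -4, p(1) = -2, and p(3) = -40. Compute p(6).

Write p(s) = as^2 + bs + c. Substituting each data point gives a linear system:
  a - b + c = -4
  a + b + c = -2
  9a + 3b + c = -40
Solving the system yields a = -5, b = 1, c = 2.
So p(s) = -5s^2 + s + 2.
Then p(6) = -172.

-172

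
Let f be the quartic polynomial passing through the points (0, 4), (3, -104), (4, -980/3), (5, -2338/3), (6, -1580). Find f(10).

-34388/3

Write f(n) = an^4 + bn^3 + cn^2 + dn + e. Substituting each data point gives a linear system:
  e = 4
  81a + 27b + 9c + 3d + e = -104
  256a + 64b + 16c + 4d + e = -980/3
  625a + 125b + 25c + 5d + e = -2338/3
  1296a + 216b + 36c + 6d + e = -1580
Solving the system yields a = -1, b = -5/3, c = 2, d = 0, e = 4.
So f(n) = -n⁴ - (5/3)n³ + 2n² + 4.
Then f(10) = -34388/3.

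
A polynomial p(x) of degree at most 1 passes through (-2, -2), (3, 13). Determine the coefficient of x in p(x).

3

Write p(x) = ax + b. Substituting each data point gives a linear system:
  -2a + b = -2
  3a + b = 13
Solving the system yields a = 3, b = 4.
So p(x) = 3x + 4.
The leading coefficient is 3.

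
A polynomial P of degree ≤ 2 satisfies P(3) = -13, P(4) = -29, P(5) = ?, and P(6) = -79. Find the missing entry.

The 3 known points determine the degree-2 polynomial uniquely.
Write P(t) = at^2 + bt + c. Substituting each data point gives a linear system:
  9a + 3b + c = -13
  16a + 4b + c = -29
  36a + 6b + c = -79
Solving the system yields a = -3, b = 5, c = -1.
So P(t) = -3t^2 + 5t - 1.
Then P(5) = -51.

-51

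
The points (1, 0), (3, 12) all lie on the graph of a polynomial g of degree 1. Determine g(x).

Using the Lagrange interpolation formula with nodes 1, 3:
  L_0(x) = (x - 3) / -2
  L_1(x) = (x - 1) / 2
Then g(x) = 0·L_0(x) + 12·L_1(x).
Expanding and collecting terms gives g(x) = 6x - 6.
Check: g(3) = 12. ✓

g(x) = 6x - 6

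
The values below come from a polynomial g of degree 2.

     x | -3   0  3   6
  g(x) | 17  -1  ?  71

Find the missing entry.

17

On equispaced nodes a degree-2 polynomial has vanishing third forward difference, so
  - g(-3) + 3·g(0) - 3·g(3) + g(6) = 0.
Substituting the known values and solving for g(3):
  -3·g(3) = -51
  g(3) = 17.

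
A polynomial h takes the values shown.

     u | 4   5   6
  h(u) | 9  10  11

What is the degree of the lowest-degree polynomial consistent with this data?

1

Forward differences of the values at u = 4, 5, 6:
  h  : 9  10  11
  Δ  : 1  1
  Δ^2: 0
The first differences are constant (1) and nonzero, while all higher differences vanish, so the minimal degree is 1.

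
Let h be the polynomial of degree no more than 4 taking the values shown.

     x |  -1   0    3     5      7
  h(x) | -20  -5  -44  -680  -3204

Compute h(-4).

-905

Using the Lagrange interpolation formula with nodes -1, 0, 3, 5, 7:
  L_0(x) = x(x - 3)(x - 5)(x - 7) / 192
  L_1(x) = (x + 1)(x - 3)(x - 5)(x - 7) / -105
  L_2(x) = (x + 1)x(x - 5)(x - 7) / 96
  L_3(x) = (x + 1)x(x - 3)(x - 7) / -120
  L_4(x) = (x + 1)x(x - 3)(x - 5) / 448
Then h(x) = -20·L_0(x) - 5·L_1(x) - 44·L_2(x) - 680·L_3(x) - 3204·L_4(x).
Expanding and collecting terms gives h(x) = -2x⁴ + 5x³ - 3x² + 5x - 5.
Evaluating at x = -4: h(-4) = -905.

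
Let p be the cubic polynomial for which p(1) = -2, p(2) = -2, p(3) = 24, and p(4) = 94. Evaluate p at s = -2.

-26

Using the Lagrange interpolation formula with nodes 1, 2, 3, 4:
  L_0(s) = (s - 2)(s - 3)(s - 4) / -6
  L_1(s) = (s - 1)(s - 3)(s - 4) / 2
  L_2(s) = (s - 1)(s - 2)(s - 4) / -2
  L_3(s) = (s - 1)(s - 2)(s - 3) / 6
Then p(s) = -2·L_0(s) - 2·L_1(s) + 24·L_2(s) + 94·L_3(s).
Expanding and collecting terms gives p(s) = 3s³ - 5s² - 6s + 6.
Evaluating at s = -2: p(-2) = -26.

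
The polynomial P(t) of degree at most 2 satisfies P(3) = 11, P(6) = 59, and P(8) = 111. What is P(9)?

Using the Lagrange interpolation formula with nodes 3, 6, 8:
  L_0(t) = (t - 6)(t - 8) / 15
  L_1(t) = (t - 3)(t - 8) / -6
  L_2(t) = (t - 3)(t - 6) / 10
Then P(t) = 11·L_0(t) + 59·L_1(t) + 111·L_2(t).
Expanding and collecting terms gives P(t) = 2t² - 2t - 1.
Evaluating at t = 9: P(9) = 143.

143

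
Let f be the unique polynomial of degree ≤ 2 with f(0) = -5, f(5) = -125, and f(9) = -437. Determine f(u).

Using the Lagrange interpolation formula with nodes 0, 5, 9:
  L_0(u) = (u - 5)(u - 9) / 45
  L_1(u) = u(u - 9) / -20
  L_2(u) = u(u - 5) / 36
Then f(u) = -5·L_0(u) - 125·L_1(u) - 437·L_2(u).
Expanding and collecting terms gives f(u) = -6u^2 + 6u - 5.
Check: f(5) = -125. ✓

f(u) = -6u^2 + 6u - 5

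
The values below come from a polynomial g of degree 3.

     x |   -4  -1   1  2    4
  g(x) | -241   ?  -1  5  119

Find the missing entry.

-1

The 4 known points determine the degree-3 polynomial uniquely.
Write g(x) = ax^3 + bx^2 + cx + d. Substituting each data point gives a linear system:
  -64a + 16b - 4c + d = -241
  a + b + c + d = -1
  8a + 4b + 2c + d = 5
  64a + 16b + 4c + d = 119
Solving the system yields a = 3, b = -4, c = -3, d = 3.
So g(x) = 3x³ - 4x² - 3x + 3.
Then g(-1) = -1.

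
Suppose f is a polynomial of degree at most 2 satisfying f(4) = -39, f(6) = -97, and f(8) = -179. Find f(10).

-285

Write f(u) = au^2 + bu + c. Substituting each data point gives a linear system:
  16a + 4b + c = -39
  36a + 6b + c = -97
  64a + 8b + c = -179
Solving the system yields a = -3, b = 1, c = 5.
So f(u) = -3u^2 + u + 5.
Then f(10) = -285.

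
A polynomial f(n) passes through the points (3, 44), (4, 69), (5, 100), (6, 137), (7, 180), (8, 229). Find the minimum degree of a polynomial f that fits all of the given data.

Forward differences of the values at n = 3, 4, 5, 6, 7, 8:
  f  : 44  69  100  137  180  229
  Δ  : 25  31  37  43  49
  Δ^2: 6  6  6  6
  Δ^3: 0  0  0
  Δ^4: 0  0
  Δ^5: 0
The second differences are constant (6) and nonzero, while all higher differences vanish, so the minimal degree is 2.

2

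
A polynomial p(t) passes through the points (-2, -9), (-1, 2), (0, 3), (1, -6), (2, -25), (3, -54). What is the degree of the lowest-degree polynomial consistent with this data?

Forward differences of the values at t = -2, -1, 0, 1, 2, 3:
  p  : -9  2  3  -6  -25  -54
  Δ  : 11  1  -9  -19  -29
  Δ^2: -10  -10  -10  -10
  Δ^3: 0  0  0
  Δ^4: 0  0
  Δ^5: 0
The second differences are constant (-10) and nonzero, while all higher differences vanish, so the minimal degree is 2.

2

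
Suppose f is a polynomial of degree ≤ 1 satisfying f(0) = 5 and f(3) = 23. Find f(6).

41

Using the Lagrange interpolation formula with nodes 0, 3:
  L_0(x) = (x - 3) / -3
  L_1(x) = x / 3
Then f(x) = 5·L_0(x) + 23·L_1(x).
Expanding and collecting terms gives f(x) = 6x + 5.
Evaluating at x = 6: f(6) = 41.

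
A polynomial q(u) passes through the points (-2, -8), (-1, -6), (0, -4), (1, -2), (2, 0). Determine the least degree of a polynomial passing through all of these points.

Forward differences of the values at u = -2, -1, 0, 1, 2:
  q  : -8  -6  -4  -2  0
  Δ  : 2  2  2  2
  Δ^2: 0  0  0
  Δ^3: 0  0
  Δ^4: 0
The first differences are constant (2) and nonzero, while all higher differences vanish, so the minimal degree is 1.

1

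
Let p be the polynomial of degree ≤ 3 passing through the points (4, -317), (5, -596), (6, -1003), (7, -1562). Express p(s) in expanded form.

Write p(s) = as^3 + bs^2 + cs + d. Substituting each data point gives a linear system:
  64a + 16b + 4c + d = -317
  125a + 25b + 5c + d = -596
  216a + 36b + 6c + d = -1003
  343a + 49b + 7c + d = -1562
Solving the system yields a = -4, b = -4, c = 1, d = -1.
So p(s) = -4s^3 - 4s^2 + s - 1.
Check: p(5) = -596. ✓

p(s) = -4s^3 - 4s^2 + s - 1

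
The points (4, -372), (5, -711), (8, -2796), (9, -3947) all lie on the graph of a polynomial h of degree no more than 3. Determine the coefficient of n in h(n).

2

Write h(n) = an^3 + bn^2 + cn + d. Substituting each data point gives a linear system:
  64a + 16b + 4c + d = -372
  125a + 25b + 5c + d = -711
  512a + 64b + 8c + d = -2796
  729a + 81b + 9c + d = -3947
Solving the system yields a = -5, b = -4, c = 2, d = 4.
So h(n) = -5n^3 - 4n^2 + 2n + 4.
The coefficient of n is 2.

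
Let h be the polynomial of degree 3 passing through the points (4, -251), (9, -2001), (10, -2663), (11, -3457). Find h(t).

Using the Lagrange interpolation formula with nodes 4, 9, 10, 11:
  L_0(t) = (t - 9)(t - 10)(t - 11) / -210
  L_1(t) = (t - 4)(t - 10)(t - 11) / 10
  L_2(t) = (t - 4)(t - 9)(t - 11) / -6
  L_3(t) = (t - 4)(t - 9)(t - 10) / 14
Then h(t) = -251·L_0(t) - 2001·L_1(t) - 2663·L_2(t) - 3457·L_3(t).
Expanding and collecting terms gives h(t) = -2t^3 - 6t^2 - 6t - 3.
Check: h(9) = -2001. ✓

h(t) = -2t^3 - 6t^2 - 6t - 3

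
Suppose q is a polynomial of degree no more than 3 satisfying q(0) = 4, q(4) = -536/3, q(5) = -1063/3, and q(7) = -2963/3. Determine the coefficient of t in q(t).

Write q(t) = at^3 + bt^2 + ct + d. Substituting each data point gives a linear system:
  d = 4
  64a + 16b + 4c + d = -536/3
  125a + 25b + 5c + d = -1063/3
  343a + 49b + 7c + d = -2963/3
Solving the system yields a = -3, b = 1, c = -5/3, d = 4.
So q(t) = -3t^3 + t^2 - (5/3)t + 4.
The coefficient of t is -5/3.

-5/3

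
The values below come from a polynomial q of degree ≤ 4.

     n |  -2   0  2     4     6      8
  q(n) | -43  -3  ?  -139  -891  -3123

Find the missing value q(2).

-3

The 5 known points determine the degree-4 polynomial uniquely.
Write q(n) = an^4 + bn^3 + cn^2 + dn + e. Substituting each data point gives a linear system:
  16a - 8b + 4c - 2d + e = -43
  e = -3
  256a + 64b + 16c + 4d + e = -139
  1296a + 216b + 36c + 6d + e = -891
  4096a + 512b + 64c + 8d + e = -3123
Solving the system yields a = -1, b = 2, c = -1, d = 2, e = -3.
So q(n) = -n^4 + 2n^3 - n^2 + 2n - 3.
Then q(2) = -3.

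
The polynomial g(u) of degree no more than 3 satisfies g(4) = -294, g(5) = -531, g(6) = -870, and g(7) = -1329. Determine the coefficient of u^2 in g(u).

Write g(u) = au^3 + bu^2 + cu + d. Substituting each data point gives a linear system:
  64a + 16b + 4c + d = -294
  125a + 25b + 5c + d = -531
  216a + 36b + 6c + d = -870
  343a + 49b + 7c + d = -1329
Solving the system yields a = -3, b = -6, c = 0, d = -6.
So g(u) = -3u³ - 6u² - 6.
The coefficient of u^2 is -6.

-6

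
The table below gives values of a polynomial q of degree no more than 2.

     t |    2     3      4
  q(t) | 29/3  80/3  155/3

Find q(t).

Using the Lagrange interpolation formula with nodes 2, 3, 4:
  L_0(t) = (t - 3)(t - 4) / 2
  L_1(t) = (t - 2)(t - 4) / -1
  L_2(t) = (t - 2)(t - 3) / 2
Then q(t) = 29/3·L_0(t) + 80/3·L_1(t) + 155/3·L_2(t).
Expanding and collecting terms gives q(t) = 4t^2 - 3t - 1/3.
Check: q(3) = 80/3. ✓

q(t) = 4t^2 - 3t - 1/3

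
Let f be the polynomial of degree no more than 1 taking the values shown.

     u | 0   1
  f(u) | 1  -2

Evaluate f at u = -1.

Write f(u) = au + b. Substituting each data point gives a linear system:
  b = 1
  a + b = -2
Solving the system yields a = -3, b = 1.
So f(u) = -3u + 1.
Then f(-1) = 4.

4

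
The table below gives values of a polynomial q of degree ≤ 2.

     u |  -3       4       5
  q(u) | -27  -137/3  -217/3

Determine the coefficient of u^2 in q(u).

-3

Write q(u) = au^2 + bu + c. Substituting each data point gives a linear system:
  9a - 3b + c = -27
  16a + 4b + c = -137/3
  25a + 5b + c = -217/3
Solving the system yields a = -3, b = 1/3, c = 1.
So q(u) = -3u^2 + (1/3)u + 1.
The leading coefficient is -3.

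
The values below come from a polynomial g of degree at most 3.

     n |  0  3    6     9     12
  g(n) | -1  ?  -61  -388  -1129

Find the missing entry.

The 4 known points determine the degree-3 polynomial uniquely.
Write g(n) = an^3 + bn^2 + cn + d. Substituting each data point gives a linear system:
  d = -1
  216a + 36b + 6c + d = -61
  729a + 81b + 9c + d = -388
  1728a + 144b + 12c + d = -1129
Solving the system yields a = -1, b = 4, c = 2, d = -1.
So g(n) = -n³ + 4n² + 2n - 1.
Then g(3) = 14.

14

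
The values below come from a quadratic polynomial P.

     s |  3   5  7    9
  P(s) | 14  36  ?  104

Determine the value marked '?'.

66

The 3 known points determine the degree-2 polynomial uniquely.
Write P(s) = as^2 + bs + c. Substituting each data point gives a linear system:
  9a + 3b + c = 14
  25a + 5b + c = 36
  81a + 9b + c = 104
Solving the system yields a = 1, b = 3, c = -4.
So P(s) = s^2 + 3s - 4.
Then P(7) = 66.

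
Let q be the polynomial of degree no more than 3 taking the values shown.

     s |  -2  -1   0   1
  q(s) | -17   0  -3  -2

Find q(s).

q(s) = 4s^3 + 2s^2 - 5s - 3

Using the Lagrange interpolation formula with nodes -2, -1, 0, 1:
  L_0(s) = (s + 1)s(s - 1) / -6
  L_1(s) = (s + 2)s(s - 1) / 2
  L_2(s) = (s + 2)(s + 1)(s - 1) / -2
  L_3(s) = (s + 2)(s + 1)s / 6
Then q(s) = -17·L_0(s) + 0·L_1(s) - 3·L_2(s) - 2·L_3(s).
Expanding and collecting terms gives q(s) = 4s^3 + 2s^2 - 5s - 3.
Check: q(1) = -2. ✓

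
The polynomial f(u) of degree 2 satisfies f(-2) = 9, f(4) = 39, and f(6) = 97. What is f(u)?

Using the Lagrange interpolation formula with nodes -2, 4, 6:
  L_0(u) = (u - 4)(u - 6) / 48
  L_1(u) = (u + 2)(u - 6) / -12
  L_2(u) = (u + 2)(u - 4) / 16
Then f(u) = 9·L_0(u) + 39·L_1(u) + 97·L_2(u).
Expanding and collecting terms gives f(u) = 3u² - u - 5.
Check: f(4) = 39. ✓

f(u) = 3u^2 - u - 5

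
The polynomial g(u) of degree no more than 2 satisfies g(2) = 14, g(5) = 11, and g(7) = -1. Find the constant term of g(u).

Write g(u) = au^2 + bu + c. Substituting each data point gives a linear system:
  4a + 2b + c = 14
  25a + 5b + c = 11
  49a + 7b + c = -1
Solving the system yields a = -1, b = 6, c = 6.
So g(u) = -u^2 + 6u + 6.
The constant term is 6.

6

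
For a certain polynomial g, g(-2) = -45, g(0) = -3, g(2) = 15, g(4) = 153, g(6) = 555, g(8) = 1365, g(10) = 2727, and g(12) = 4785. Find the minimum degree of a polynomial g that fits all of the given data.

Forward differences of the values at t = -2, 0, 2, 4, 6, 8, 10, 12:
  g  : -45  -3  15  153  555  1365  2727  4785
  Δ  : 42  18  138  402  810  1362  2058
  Δ^2: -24  120  264  408  552  696
  Δ^3: 144  144  144  144  144
  Δ^4: 0  0  0  0
  Δ^5: 0  0  0
  Δ^6: 0  0
  Δ^7: 0
The third differences are constant (144) and nonzero, while all higher differences vanish, so the minimal degree is 3.

3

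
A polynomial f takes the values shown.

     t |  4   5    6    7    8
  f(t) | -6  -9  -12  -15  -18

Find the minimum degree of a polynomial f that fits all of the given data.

Forward differences of the values at t = 4, 5, 6, 7, 8:
  f  : -6  -9  -12  -15  -18
  Δ  : -3  -3  -3  -3
  Δ^2: 0  0  0
  Δ^3: 0  0
  Δ^4: 0
The first differences are constant (-3) and nonzero, while all higher differences vanish, so the minimal degree is 1.

1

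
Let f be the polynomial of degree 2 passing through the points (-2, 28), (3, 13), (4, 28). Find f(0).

4

Using the Lagrange interpolation formula with nodes -2, 3, 4:
  L_0(x) = (x - 3)(x - 4) / 30
  L_1(x) = (x + 2)(x - 4) / -5
  L_2(x) = (x + 2)(x - 3) / 6
Then f(x) = 28·L_0(x) + 13·L_1(x) + 28·L_2(x).
Expanding and collecting terms gives f(x) = 3x^2 - 6x + 4.
Evaluating at x = 0: f(0) = 4.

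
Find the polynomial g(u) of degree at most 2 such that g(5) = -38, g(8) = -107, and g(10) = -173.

g(u) = -2u^2 + 3u - 3

Write g(u) = au^2 + bu + c. Substituting each data point gives a linear system:
  25a + 5b + c = -38
  64a + 8b + c = -107
  100a + 10b + c = -173
Solving the system yields a = -2, b = 3, c = -3.
So g(u) = -2u^2 + 3u - 3.
Check: g(10) = -173. ✓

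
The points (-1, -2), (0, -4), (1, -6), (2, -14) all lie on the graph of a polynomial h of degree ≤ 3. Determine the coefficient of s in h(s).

-1

Write h(s) = as^3 + bs^2 + cs + d. Substituting each data point gives a linear system:
  -a + b - c + d = -2
  d = -4
  a + b + c + d = -6
  8a + 4b + 2c + d = -14
Solving the system yields a = -1, b = 0, c = -1, d = -4.
So h(s) = -s³ - s - 4.
The coefficient of s is -1.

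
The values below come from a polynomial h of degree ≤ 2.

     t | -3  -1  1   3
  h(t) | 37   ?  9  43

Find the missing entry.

7

On equispaced nodes a degree-2 polynomial has vanishing third forward difference, so
  - h(-3) + 3·h(-1) - 3·h(1) + h(3) = 0.
Substituting the known values and solving for h(-1):
  3·h(-1) = 21
  h(-1) = 7.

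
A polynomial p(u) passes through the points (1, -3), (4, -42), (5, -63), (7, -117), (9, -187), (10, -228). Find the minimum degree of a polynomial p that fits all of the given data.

2

Divided differences on the nodes 1, 4, 5, 7, 9, 10:
  order 0: -3  -42  -63  -117  -187  -228
  order 1: -13  -21  -27  -35  -41
  order 2: -2  -2  -2  -2
  order 3: 0  0  0
  order 4: 0  0
  order 5: 0
The order-2 divided differences are all -2 (nonzero) and every higher order vanishes, so the data lies on a polynomial of degree exactly 2.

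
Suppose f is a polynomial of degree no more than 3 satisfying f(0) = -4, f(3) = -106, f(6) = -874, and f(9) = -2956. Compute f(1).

Write f(x) = ax^3 + bx^2 + cx + d. Substituting each data point gives a linear system:
  d = -4
  27a + 9b + 3c + d = -106
  216a + 36b + 6c + d = -874
  729a + 81b + 9c + d = -2956
Solving the system yields a = -4, b = -1, c = 5, d = -4.
So f(x) = -4x^3 - x^2 + 5x - 4.
Then f(1) = -4.

-4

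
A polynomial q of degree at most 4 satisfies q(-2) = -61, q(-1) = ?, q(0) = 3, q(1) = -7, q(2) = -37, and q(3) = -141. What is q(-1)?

-1

The 5 known points determine the degree-4 polynomial uniquely.
Write q(n) = an^4 + bn^3 + cn^2 + dn + e. Substituting each data point gives a linear system:
  16a - 8b + 4c - 2d + e = -61
  e = 3
  a + b + c + d + e = -7
  16a + 8b + 4c + 2d + e = -37
  81a + 27b + 9c + 3d + e = -141
Solving the system yields a = -2, b = 3, c = -5, d = -6, e = 3.
So q(n) = -2n^4 + 3n^3 - 5n^2 - 6n + 3.
Then q(-1) = -1.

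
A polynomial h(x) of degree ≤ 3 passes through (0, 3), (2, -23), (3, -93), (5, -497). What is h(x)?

Using the Lagrange interpolation formula with nodes 0, 2, 3, 5:
  L_0(x) = (x - 2)(x - 3)(x - 5) / -30
  L_1(x) = x(x - 3)(x - 5) / 6
  L_2(x) = x(x - 2)(x - 5) / -6
  L_3(x) = x(x - 2)(x - 3) / 30
Then h(x) = 3·L_0(x) - 23·L_1(x) - 93·L_2(x) - 497·L_3(x).
Expanding and collecting terms gives h(x) = -5x³ + 6x² - 5x + 3.
Check: h(0) = 3. ✓

h(x) = -5x^3 + 6x^2 - 5x + 3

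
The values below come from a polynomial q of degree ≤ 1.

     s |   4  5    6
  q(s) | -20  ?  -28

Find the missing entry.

-24

The 2 known points determine the degree-1 polynomial uniquely.
Write q(s) = as + b. Substituting each data point gives a linear system:
  4a + b = -20
  6a + b = -28
Solving the system yields a = -4, b = -4.
So q(s) = -4s - 4.
Then q(5) = -24.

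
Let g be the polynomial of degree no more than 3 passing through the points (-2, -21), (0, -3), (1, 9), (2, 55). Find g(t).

g(t) = 4t^3 + 5t^2 + 3t - 3

Write g(t) = at^3 + bt^2 + ct + d. Substituting each data point gives a linear system:
  -8a + 4b - 2c + d = -21
  d = -3
  a + b + c + d = 9
  8a + 4b + 2c + d = 55
Solving the system yields a = 4, b = 5, c = 3, d = -3.
So g(t) = 4t^3 + 5t^2 + 3t - 3.
Check: g(-2) = -21. ✓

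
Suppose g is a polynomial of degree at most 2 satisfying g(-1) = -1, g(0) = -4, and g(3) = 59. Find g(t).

Write g(t) = at^2 + bt + c. Substituting each data point gives a linear system:
  a - b + c = -1
  c = -4
  9a + 3b + c = 59
Solving the system yields a = 6, b = 3, c = -4.
So g(t) = 6t² + 3t - 4.
Check: g(0) = -4. ✓

g(t) = 6t^2 + 3t - 4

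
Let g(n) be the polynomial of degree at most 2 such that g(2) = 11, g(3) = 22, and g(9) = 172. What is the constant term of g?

Write g(n) = an^2 + bn + c. Substituting each data point gives a linear system:
  4a + 2b + c = 11
  9a + 3b + c = 22
  81a + 9b + c = 172
Solving the system yields a = 2, b = 1, c = 1.
So g(n) = 2n^2 + n + 1.
The constant term is 1.

1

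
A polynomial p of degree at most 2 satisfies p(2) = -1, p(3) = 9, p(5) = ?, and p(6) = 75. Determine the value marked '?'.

The 3 known points determine the degree-2 polynomial uniquely.
Write p(n) = an^2 + bn + c. Substituting each data point gives a linear system:
  4a + 2b + c = -1
  9a + 3b + c = 9
  36a + 6b + c = 75
Solving the system yields a = 3, b = -5, c = -3.
So p(n) = 3n^2 - 5n - 3.
Then p(5) = 47.

47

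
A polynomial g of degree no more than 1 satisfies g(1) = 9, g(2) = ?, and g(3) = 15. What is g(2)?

12

The 2 known points determine the degree-1 polynomial uniquely.
Write g(n) = an + b. Substituting each data point gives a linear system:
  a + b = 9
  3a + b = 15
Solving the system yields a = 3, b = 6.
So g(n) = 3n + 6.
Then g(2) = 12.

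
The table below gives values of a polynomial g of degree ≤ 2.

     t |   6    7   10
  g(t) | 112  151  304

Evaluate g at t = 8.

196

Using the Lagrange interpolation formula with nodes 6, 7, 10:
  L_0(t) = (t - 7)(t - 10) / 4
  L_1(t) = (t - 6)(t - 10) / -3
  L_2(t) = (t - 6)(t - 7) / 12
Then g(t) = 112·L_0(t) + 151·L_1(t) + 304·L_2(t).
Expanding and collecting terms gives g(t) = 3t^2 + 4.
Evaluating at t = 8: g(8) = 196.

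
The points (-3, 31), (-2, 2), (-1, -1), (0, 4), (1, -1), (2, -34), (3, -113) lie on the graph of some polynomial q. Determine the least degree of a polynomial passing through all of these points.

3

Forward differences of the values at x = -3, -2, -1, 0, 1, 2, 3:
  q  : 31  2  -1  4  -1  -34  -113
  Δ  : -29  -3  5  -5  -33  -79
  Δ^2: 26  8  -10  -28  -46
  Δ^3: -18  -18  -18  -18
  Δ^4: 0  0  0
  Δ^5: 0  0
  Δ^6: 0
The third differences are constant (-18) and nonzero, while all higher differences vanish, so the minimal degree is 3.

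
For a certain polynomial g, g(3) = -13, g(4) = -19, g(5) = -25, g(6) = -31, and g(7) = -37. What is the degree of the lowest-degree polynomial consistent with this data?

1

Forward differences of the values at u = 3, 4, 5, 6, 7:
  g  : -13  -19  -25  -31  -37
  Δ  : -6  -6  -6  -6
  Δ^2: 0  0  0
  Δ^3: 0  0
  Δ^4: 0
The first differences are constant (-6) and nonzero, while all higher differences vanish, so the minimal degree is 1.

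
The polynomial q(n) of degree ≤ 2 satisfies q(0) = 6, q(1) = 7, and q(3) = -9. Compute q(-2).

Write q(n) = an^2 + bn + c. Substituting each data point gives a linear system:
  c = 6
  a + b + c = 7
  9a + 3b + c = -9
Solving the system yields a = -3, b = 4, c = 6.
So q(n) = -3n^2 + 4n + 6.
Then q(-2) = -14.

-14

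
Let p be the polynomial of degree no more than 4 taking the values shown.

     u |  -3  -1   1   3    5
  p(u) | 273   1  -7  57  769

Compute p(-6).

Write p(u) = au^4 + bu^3 + cu^2 + du + e. Substituting each data point gives a linear system:
  81a - 27b + 9c - 3d + e = 273
  a - b + c - d + e = 1
  a + b + c + d + e = -7
  81a + 27b + 9c + 3d + e = 57
  625a + 125b + 25c + 5d + e = 769
Solving the system yields a = 2, b = -4, c = 1, d = 0, e = -6.
So p(u) = 2u⁴ - 4u³ + u² - 6.
Then p(-6) = 3486.

3486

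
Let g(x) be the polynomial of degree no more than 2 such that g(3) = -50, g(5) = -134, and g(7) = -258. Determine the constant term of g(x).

Write g(x) = ax^2 + bx + c. Substituting each data point gives a linear system:
  9a + 3b + c = -50
  25a + 5b + c = -134
  49a + 7b + c = -258
Solving the system yields a = -5, b = -2, c = 1.
So g(x) = -5x^2 - 2x + 1.
The constant term is 1.

1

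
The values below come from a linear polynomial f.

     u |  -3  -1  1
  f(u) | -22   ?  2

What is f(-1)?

On equispaced nodes a degree-1 polynomial has vanishing second forward difference, so
  f(-3) - 2·f(-1) + f(1) = 0.
Substituting the known values and solving for f(-1):
  -2·f(-1) = 20
  f(-1) = -10.

-10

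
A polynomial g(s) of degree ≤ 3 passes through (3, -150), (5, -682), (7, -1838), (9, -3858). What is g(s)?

Using the Lagrange interpolation formula with nodes 3, 5, 7, 9:
  L_0(s) = (s - 5)(s - 7)(s - 9) / -48
  L_1(s) = (s - 3)(s - 7)(s - 9) / 16
  L_2(s) = (s - 3)(s - 5)(s - 9) / -16
  L_3(s) = (s - 3)(s - 5)(s - 7) / 48
Then g(s) = -150·L_0(s) - 682·L_1(s) - 1838·L_2(s) - 3858·L_3(s).
Expanding and collecting terms gives g(s) = -5s³ - 3s² + 3s + 3.
Check: g(9) = -3858. ✓

g(s) = -5s^3 - 3s^2 + 3s + 3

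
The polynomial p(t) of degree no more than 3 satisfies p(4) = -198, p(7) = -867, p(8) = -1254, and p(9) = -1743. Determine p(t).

p(t) = -2t^3 - 3t^2 - 4t - 6

Write p(t) = at^3 + bt^2 + ct + d. Substituting each data point gives a linear system:
  64a + 16b + 4c + d = -198
  343a + 49b + 7c + d = -867
  512a + 64b + 8c + d = -1254
  729a + 81b + 9c + d = -1743
Solving the system yields a = -2, b = -3, c = -4, d = -6.
So p(t) = -2t³ - 3t² - 4t - 6.
Check: p(9) = -1743. ✓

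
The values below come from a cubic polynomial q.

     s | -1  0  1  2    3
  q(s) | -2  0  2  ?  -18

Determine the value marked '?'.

The 4 known points determine the degree-3 polynomial uniquely.
Write q(s) = as^3 + bs^2 + cs + d. Substituting each data point gives a linear system:
  -a + b - c + d = -2
  d = 0
  a + b + c + d = 2
  27a + 9b + 3c + d = -18
Solving the system yields a = -1, b = 0, c = 3, d = 0.
So q(s) = -s^3 + 3s.
Then q(2) = -2.

-2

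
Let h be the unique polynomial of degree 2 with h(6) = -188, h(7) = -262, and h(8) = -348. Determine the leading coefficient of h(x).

Write h(x) = ax^2 + bx + c. Substituting each data point gives a linear system:
  36a + 6b + c = -188
  49a + 7b + c = -262
  64a + 8b + c = -348
Solving the system yields a = -6, b = 4, c = 4.
So h(x) = -6x^2 + 4x + 4.
The leading coefficient is -6.

-6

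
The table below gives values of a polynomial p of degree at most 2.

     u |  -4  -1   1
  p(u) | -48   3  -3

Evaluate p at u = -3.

-23

Using the Lagrange interpolation formula with nodes -4, -1, 1:
  L_0(u) = (u + 1)(u - 1) / 15
  L_1(u) = (u + 4)(u - 1) / -6
  L_2(u) = (u + 4)(u + 1) / 10
Then p(u) = -48·L_0(u) + 3·L_1(u) - 3·L_2(u).
Expanding and collecting terms gives p(u) = -4u^2 - 3u + 4.
Evaluating at u = -3: p(-3) = -23.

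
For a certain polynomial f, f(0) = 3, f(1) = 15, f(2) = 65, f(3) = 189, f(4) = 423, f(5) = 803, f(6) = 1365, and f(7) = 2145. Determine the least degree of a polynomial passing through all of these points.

Forward differences of the values at u = 0, 1, 2, 3, 4, 5, 6, 7:
  f  : 3  15  65  189  423  803  1365  2145
  Δ  : 12  50  124  234  380  562  780
  Δ^2: 38  74  110  146  182  218
  Δ^3: 36  36  36  36  36
  Δ^4: 0  0  0  0
  Δ^5: 0  0  0
  Δ^6: 0  0
  Δ^7: 0
The third differences are constant (36) and nonzero, while all higher differences vanish, so the minimal degree is 3.

3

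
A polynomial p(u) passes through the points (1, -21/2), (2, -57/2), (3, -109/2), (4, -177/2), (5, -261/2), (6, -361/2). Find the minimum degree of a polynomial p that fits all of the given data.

Forward differences of the values at u = 1, 2, 3, 4, 5, 6:
  p  : -21/2  -57/2  -109/2  -177/2  -261/2  -361/2
  Δ  : -18  -26  -34  -42  -50
  Δ^2: -8  -8  -8  -8
  Δ^3: 0  0  0
  Δ^4: 0  0
  Δ^5: 0
The second differences are constant (-8) and nonzero, while all higher differences vanish, so the minimal degree is 2.

2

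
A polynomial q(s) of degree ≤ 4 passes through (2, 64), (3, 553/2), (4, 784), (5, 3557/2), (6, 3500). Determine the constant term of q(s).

Write q(s) = as^4 + bs^3 + cs^2 + ds + e. Substituting each data point gives a linear system:
  16a + 8b + 4c + 2d + e = 64
  81a + 27b + 9c + 3d + e = 553/2
  256a + 64b + 16c + 4d + e = 784
  625a + 125b + 25c + 5d + e = 3557/2
  1296a + 216b + 36c + 6d + e = 3500
Solving the system yields a = 2, b = 4, c = 3/2, d = -1, e = -4.
So q(s) = 2s^4 + 4s^3 + (3/2)s^2 - s - 4.
The constant term is -4.

-4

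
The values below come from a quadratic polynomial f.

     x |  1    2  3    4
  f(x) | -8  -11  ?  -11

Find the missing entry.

The 3 known points determine the degree-2 polynomial uniquely.
Write f(x) = ax^2 + bx + c. Substituting each data point gives a linear system:
  a + b + c = -8
  4a + 2b + c = -11
  16a + 4b + c = -11
Solving the system yields a = 1, b = -6, c = -3.
So f(x) = x² - 6x - 3.
Then f(3) = -12.

-12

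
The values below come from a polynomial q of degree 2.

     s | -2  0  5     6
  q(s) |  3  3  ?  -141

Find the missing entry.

The 3 known points determine the degree-2 polynomial uniquely.
Write q(s) = as^2 + bs + c. Substituting each data point gives a linear system:
  4a - 2b + c = 3
  c = 3
  36a + 6b + c = -141
Solving the system yields a = -3, b = -6, c = 3.
So q(s) = -3s^2 - 6s + 3.
Then q(5) = -102.

-102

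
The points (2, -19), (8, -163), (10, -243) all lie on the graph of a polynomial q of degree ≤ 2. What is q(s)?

q(s) = -2s^2 - 4s - 3

Write q(s) = as^2 + bs + c. Substituting each data point gives a linear system:
  4a + 2b + c = -19
  64a + 8b + c = -163
  100a + 10b + c = -243
Solving the system yields a = -2, b = -4, c = -3.
So q(s) = -2s^2 - 4s - 3.
Check: q(2) = -19. ✓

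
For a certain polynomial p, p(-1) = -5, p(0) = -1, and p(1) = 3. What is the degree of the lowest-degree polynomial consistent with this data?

1

Forward differences of the values at t = -1, 0, 1:
  p  : -5  -1  3
  Δ  : 4  4
  Δ^2: 0
The first differences are constant (4) and nonzero, while all higher differences vanish, so the minimal degree is 1.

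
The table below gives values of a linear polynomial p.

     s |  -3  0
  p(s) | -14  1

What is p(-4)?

-19

Write p(s) = as + b. Substituting each data point gives a linear system:
  -3a + b = -14
  b = 1
Solving the system yields a = 5, b = 1.
So p(s) = 5s + 1.
Then p(-4) = -19.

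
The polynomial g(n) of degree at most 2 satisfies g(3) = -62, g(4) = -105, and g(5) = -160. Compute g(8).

Forward differences of the values at n = 3, 4, 5:
  g  : -62  -105  -160
  Δ  : -43  -55
  Δ^2: -12
The second differences are constant, confirming degree 2.
Interpolating (Newton forward form) and evaluating at n = 8 gives g(8) = -397.

-397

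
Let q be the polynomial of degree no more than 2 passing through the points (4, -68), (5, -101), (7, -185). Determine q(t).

Using the Lagrange interpolation formula with nodes 4, 5, 7:
  L_0(t) = (t - 5)(t - 7) / 3
  L_1(t) = (t - 4)(t - 7) / -2
  L_2(t) = (t - 4)(t - 5) / 6
Then q(t) = -68·L_0(t) - 101·L_1(t) - 185·L_2(t).
Expanding and collecting terms gives q(t) = -3t^2 - 6t + 4.
Check: q(5) = -101. ✓

q(t) = -3t^2 - 6t + 4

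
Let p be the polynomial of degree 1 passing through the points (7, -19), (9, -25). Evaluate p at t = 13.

Write p(t) = at + b. Substituting each data point gives a linear system:
  7a + b = -19
  9a + b = -25
Solving the system yields a = -3, b = 2.
So p(t) = -3t + 2.
Then p(13) = -37.

-37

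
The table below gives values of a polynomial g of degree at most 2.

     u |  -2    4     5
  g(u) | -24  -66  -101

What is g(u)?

g(u) = -4u^2 + u - 6

Using the Lagrange interpolation formula with nodes -2, 4, 5:
  L_0(u) = (u - 4)(u - 5) / 42
  L_1(u) = (u + 2)(u - 5) / -6
  L_2(u) = (u + 2)(u - 4) / 7
Then g(u) = -24·L_0(u) - 66·L_1(u) - 101·L_2(u).
Expanding and collecting terms gives g(u) = -4u² + u - 6.
Check: g(5) = -101. ✓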